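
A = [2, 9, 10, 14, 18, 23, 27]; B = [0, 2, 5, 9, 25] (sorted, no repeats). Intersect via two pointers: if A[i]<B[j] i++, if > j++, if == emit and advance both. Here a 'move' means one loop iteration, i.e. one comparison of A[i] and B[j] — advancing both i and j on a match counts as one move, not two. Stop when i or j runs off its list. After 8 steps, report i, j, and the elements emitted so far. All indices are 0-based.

i=0 j=0: 2>0, j++
i=0 j=1: 2==2 emit, i++,j++
i=1 j=2: 9>5, j++
i=1 j=3: 9==9 emit, i++,j++
i=2 j=4: 10<25, i++
i=3 j=4: 14<25, i++
i=4 j=4: 18<25, i++
i=5 j=4: 23<25, i++

i=6, j=4, emitted=[2, 9]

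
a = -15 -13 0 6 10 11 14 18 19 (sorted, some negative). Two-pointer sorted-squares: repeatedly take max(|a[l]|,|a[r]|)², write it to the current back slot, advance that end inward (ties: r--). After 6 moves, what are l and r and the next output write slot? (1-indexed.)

l=1 r=9: |-15|<=|19| out[9]=361, r--
l=1 r=8: |-15|<=|18| out[8]=324, r--
l=1 r=7: |-15|>|14| out[7]=225, l++
l=2 r=7: |-13|<=|14| out[6]=196, r--
l=2 r=6: |-13|>|11| out[5]=169, l++
l=3 r=6: |0|<=|11| out[4]=121, r--

l=3, r=5, next write slot=3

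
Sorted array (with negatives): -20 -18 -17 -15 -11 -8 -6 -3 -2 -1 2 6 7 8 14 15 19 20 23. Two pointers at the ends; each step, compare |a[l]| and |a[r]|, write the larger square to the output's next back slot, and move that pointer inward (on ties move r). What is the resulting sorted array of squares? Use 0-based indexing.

l=0 r=18: |-20|<=|23| out[18]=529, r--
l=0 r=17: |-20|<=|20| out[17]=400, r--
l=0 r=16: |-20|>|19| out[16]=400, l++
l=1 r=16: |-18|<=|19| out[15]=361, r--
l=1 r=15: |-18|>|15| out[14]=324, l++
l=2 r=15: |-17|>|15| out[13]=289, l++
l=3 r=15: |-15|<=|15| out[12]=225, r--
l=3 r=14: |-15|>|14| out[11]=225, l++
l=4 r=14: |-11|<=|14| out[10]=196, r--
l=4 r=13: |-11|>|8| out[9]=121, l++
l=5 r=13: |-8|<=|8| out[8]=64, r--
l=5 r=12: |-8|>|7| out[7]=64, l++
l=6 r=12: |-6|<=|7| out[6]=49, r--
l=6 r=11: |-6|<=|6| out[5]=36, r--
l=6 r=10: |-6|>|2| out[4]=36, l++
l=7 r=10: |-3|>|2| out[3]=9, l++
l=8 r=10: |-2|<=|2| out[2]=4, r--
l=8 r=9: |-2|>|-1| out[1]=4, l++
l=9 r=9: |-1|<=|-1| out[0]=1, r--

[1, 4, 4, 9, 36, 36, 49, 64, 64, 121, 196, 225, 225, 289, 324, 361, 400, 400, 529]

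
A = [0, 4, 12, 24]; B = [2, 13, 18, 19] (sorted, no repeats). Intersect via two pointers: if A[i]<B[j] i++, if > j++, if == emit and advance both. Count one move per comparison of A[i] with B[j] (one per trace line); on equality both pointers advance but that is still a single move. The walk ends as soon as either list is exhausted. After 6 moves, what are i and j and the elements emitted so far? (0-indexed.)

i=3, j=3, emitted=[]

i=0 j=0: 0<2, i++
i=1 j=0: 4>2, j++
i=1 j=1: 4<13, i++
i=2 j=1: 12<13, i++
i=3 j=1: 24>13, j++
i=3 j=2: 24>18, j++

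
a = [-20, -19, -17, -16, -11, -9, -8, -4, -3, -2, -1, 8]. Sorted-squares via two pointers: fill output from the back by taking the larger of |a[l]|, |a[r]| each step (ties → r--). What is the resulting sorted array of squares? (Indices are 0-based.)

[1, 4, 9, 16, 64, 64, 81, 121, 256, 289, 361, 400]

l=0 r=11: |-20|>|8| out[11]=400, l++
l=1 r=11: |-19|>|8| out[10]=361, l++
l=2 r=11: |-17|>|8| out[9]=289, l++
l=3 r=11: |-16|>|8| out[8]=256, l++
l=4 r=11: |-11|>|8| out[7]=121, l++
l=5 r=11: |-9|>|8| out[6]=81, l++
l=6 r=11: |-8|<=|8| out[5]=64, r--
l=6 r=10: |-8|>|-1| out[4]=64, l++
l=7 r=10: |-4|>|-1| out[3]=16, l++
l=8 r=10: |-3|>|-1| out[2]=9, l++
l=9 r=10: |-2|>|-1| out[1]=4, l++
l=10 r=10: |-1|<=|-1| out[0]=1, r--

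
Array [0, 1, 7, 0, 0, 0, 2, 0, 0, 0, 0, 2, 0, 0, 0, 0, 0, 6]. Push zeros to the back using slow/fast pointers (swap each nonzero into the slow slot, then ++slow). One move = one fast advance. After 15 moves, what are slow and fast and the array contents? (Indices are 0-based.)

slow=4, fast=15, a=[1, 7, 2, 2, 0, 0, 0, 0, 0, 0, 0, 0, 0, 0, 0, 0, 0, 6]

(s=0,f=0) a[fast]=0 → fast++
(s=0,f=1) a[fast]=1≠0 swap→a[0]=1 → slow++,fast++
(s=1,f=2) a[fast]=7≠0 swap→a[1]=7 → slow++,fast++
(s=2,f=3) a[fast]=0 → fast++
(s=2,f=4) a[fast]=0 → fast++
(s=2,f=5) a[fast]=0 → fast++
(s=2,f=6) a[fast]=2≠0 swap→a[2]=2 → slow++,fast++
(s=3,f=7) a[fast]=0 → fast++
(s=3,f=8) a[fast]=0 → fast++
(s=3,f=9) a[fast]=0 → fast++
(s=3,f=10) a[fast]=0 → fast++
(s=3,f=11) a[fast]=2≠0 swap→a[3]=2 → slow++,fast++
(s=4,f=12) a[fast]=0 → fast++
(s=4,f=13) a[fast]=0 → fast++
(s=4,f=14) a[fast]=0 → fast++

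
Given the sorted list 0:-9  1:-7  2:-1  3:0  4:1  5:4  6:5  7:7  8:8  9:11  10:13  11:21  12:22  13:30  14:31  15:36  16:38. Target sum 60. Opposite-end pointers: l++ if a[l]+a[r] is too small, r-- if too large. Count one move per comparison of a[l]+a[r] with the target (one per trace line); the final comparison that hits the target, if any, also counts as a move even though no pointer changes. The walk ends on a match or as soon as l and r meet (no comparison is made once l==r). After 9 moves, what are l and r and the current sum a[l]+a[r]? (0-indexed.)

l=0 r=16: -9+38=29 <60, l++
l=1 r=16: -7+38=31 <60, l++
l=2 r=16: -1+38=37 <60, l++
l=3 r=16: 0+38=38 <60, l++
l=4 r=16: 1+38=39 <60, l++
l=5 r=16: 4+38=42 <60, l++
l=6 r=16: 5+38=43 <60, l++
l=7 r=16: 7+38=45 <60, l++
l=8 r=16: 8+38=46 <60, l++

l=9, r=16, sum=49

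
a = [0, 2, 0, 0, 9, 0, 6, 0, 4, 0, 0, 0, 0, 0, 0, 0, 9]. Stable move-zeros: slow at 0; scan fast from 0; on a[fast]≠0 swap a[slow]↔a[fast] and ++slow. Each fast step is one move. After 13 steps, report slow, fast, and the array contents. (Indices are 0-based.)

slow=4, fast=13, a=[2, 9, 6, 4, 0, 0, 0, 0, 0, 0, 0, 0, 0, 0, 0, 0, 9]

slow=0 fast=0: a[fast]=0, fast++
slow=0 fast=1: a[fast]=2≠0 swap→a[0]=2, slow++,fast++
slow=1 fast=2: a[fast]=0, fast++
slow=1 fast=3: a[fast]=0, fast++
slow=1 fast=4: a[fast]=9≠0 swap→a[1]=9, slow++,fast++
slow=2 fast=5: a[fast]=0, fast++
slow=2 fast=6: a[fast]=6≠0 swap→a[2]=6, slow++,fast++
slow=3 fast=7: a[fast]=0, fast++
slow=3 fast=8: a[fast]=4≠0 swap→a[3]=4, slow++,fast++
slow=4 fast=9: a[fast]=0, fast++
slow=4 fast=10: a[fast]=0, fast++
slow=4 fast=11: a[fast]=0, fast++
slow=4 fast=12: a[fast]=0, fast++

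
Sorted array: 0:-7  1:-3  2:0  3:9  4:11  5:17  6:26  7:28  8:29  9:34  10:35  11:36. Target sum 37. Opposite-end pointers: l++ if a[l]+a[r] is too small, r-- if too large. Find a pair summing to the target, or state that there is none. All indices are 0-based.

[0,11] -7+36=29 <37 → l++
[1,11] -3+36=33 <37 → l++
[2,11] 0+36=36 <37 → l++
[3,11] 9+36=45 >37 → r--
[3,10] 9+35=44 >37 → r--
[3,9] 9+34=43 >37 → r--
[3,8] 9+29=38 >37 → r--
[3,7] 9+28=37 → found

(9, 28)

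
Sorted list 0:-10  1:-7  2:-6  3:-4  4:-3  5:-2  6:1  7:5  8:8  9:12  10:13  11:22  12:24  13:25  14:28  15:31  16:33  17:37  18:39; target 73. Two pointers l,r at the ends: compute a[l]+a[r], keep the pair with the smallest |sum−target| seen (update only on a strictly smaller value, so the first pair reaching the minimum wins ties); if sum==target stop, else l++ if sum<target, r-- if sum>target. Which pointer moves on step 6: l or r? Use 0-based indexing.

[0,18] -10+39=29 d=44 * → l++
[1,18] -7+39=32 d=41 * → l++
[2,18] -6+39=33 d=40 * → l++
[3,18] -4+39=35 d=38 * → l++
[4,18] -3+39=36 d=37 * → l++
[5,18] -2+39=37 d=36 * → l++

l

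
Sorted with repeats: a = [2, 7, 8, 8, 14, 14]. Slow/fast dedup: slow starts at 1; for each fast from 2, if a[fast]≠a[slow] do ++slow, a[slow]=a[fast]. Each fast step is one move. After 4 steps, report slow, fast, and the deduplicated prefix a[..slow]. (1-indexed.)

slow=1 fast=2: a[fast]=7≠a[slow]=2 write a[2]=7, slow++,fast++
slow=2 fast=3: a[fast]=8≠a[slow]=7 write a[3]=8, slow++,fast++
slow=3 fast=4: a[fast]=8=a[slow] dup, fast++
slow=3 fast=5: a[fast]=14≠a[slow]=8 write a[4]=14, slow++,fast++

slow=4, fast=6, prefix=[2, 7, 8, 14]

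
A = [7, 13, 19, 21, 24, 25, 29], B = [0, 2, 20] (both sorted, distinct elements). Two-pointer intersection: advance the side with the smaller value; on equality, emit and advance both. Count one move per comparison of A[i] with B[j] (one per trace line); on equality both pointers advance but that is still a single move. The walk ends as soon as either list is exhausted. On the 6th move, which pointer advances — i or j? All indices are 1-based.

j

[i=1,j=1] 7>0 → j++
[i=1,j=2] 7>2 → j++
[i=1,j=3] 7<20 → i++
[i=2,j=3] 13<20 → i++
[i=3,j=3] 19<20 → i++
[i=4,j=3] 21>20 → j++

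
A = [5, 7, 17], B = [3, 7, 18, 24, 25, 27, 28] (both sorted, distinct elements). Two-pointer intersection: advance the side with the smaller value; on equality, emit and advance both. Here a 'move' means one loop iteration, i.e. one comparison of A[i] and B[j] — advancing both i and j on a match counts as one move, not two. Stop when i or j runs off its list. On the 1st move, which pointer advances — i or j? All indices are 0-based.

[i=0,j=0] 5>3 → j++

j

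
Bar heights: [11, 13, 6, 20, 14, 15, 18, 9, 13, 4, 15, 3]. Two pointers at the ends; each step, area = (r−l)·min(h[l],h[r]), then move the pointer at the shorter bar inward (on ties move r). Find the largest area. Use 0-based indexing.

[0,11] min(11,3)*11=33 best=33 * → r--
[0,10] min(11,15)*10=110 best=110 * → l++
[1,10] min(13,15)*9=117 best=117 * → l++
[2,10] min(6,15)*8=48 best=117 → l++
[3,10] min(20,15)*7=105 best=117 → r--
[3,9] min(20,4)*6=24 best=117 → r--
[3,8] min(20,13)*5=65 best=117 → r--
[3,7] min(20,9)*4=36 best=117 → r--
[3,6] min(20,18)*3=54 best=117 → r--
[3,5] min(20,15)*2=30 best=117 → r--
[3,4] min(20,14)*1=14 best=117 → r--

max area = 117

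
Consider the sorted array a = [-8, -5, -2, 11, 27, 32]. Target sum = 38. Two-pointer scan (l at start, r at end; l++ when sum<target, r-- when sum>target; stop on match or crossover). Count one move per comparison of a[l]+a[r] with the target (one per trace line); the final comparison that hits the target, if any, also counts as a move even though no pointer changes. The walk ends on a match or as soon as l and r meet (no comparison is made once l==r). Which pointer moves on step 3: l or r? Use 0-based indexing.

l

[0,5] -8+32=24 <38 → l++
[1,5] -5+32=27 <38 → l++
[2,5] -2+32=30 <38 → l++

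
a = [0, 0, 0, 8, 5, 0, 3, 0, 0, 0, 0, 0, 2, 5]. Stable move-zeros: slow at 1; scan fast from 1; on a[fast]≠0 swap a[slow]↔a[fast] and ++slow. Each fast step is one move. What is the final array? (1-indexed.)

[8, 5, 3, 2, 5, 0, 0, 0, 0, 0, 0, 0, 0, 0]

(s=1,f=1) a[fast]=0 → fast++
(s=1,f=2) a[fast]=0 → fast++
(s=1,f=3) a[fast]=0 → fast++
(s=1,f=4) a[fast]=8≠0 swap→a[1]=8 → slow++,fast++
(s=2,f=5) a[fast]=5≠0 swap→a[2]=5 → slow++,fast++
(s=3,f=6) a[fast]=0 → fast++
(s=3,f=7) a[fast]=3≠0 swap→a[3]=3 → slow++,fast++
(s=4,f=8) a[fast]=0 → fast++
(s=4,f=9) a[fast]=0 → fast++
(s=4,f=10) a[fast]=0 → fast++
(s=4,f=11) a[fast]=0 → fast++
(s=4,f=12) a[fast]=0 → fast++
(s=4,f=13) a[fast]=2≠0 swap→a[4]=2 → slow++,fast++
(s=5,f=14) a[fast]=5≠0 swap→a[5]=5 → slow++,fast++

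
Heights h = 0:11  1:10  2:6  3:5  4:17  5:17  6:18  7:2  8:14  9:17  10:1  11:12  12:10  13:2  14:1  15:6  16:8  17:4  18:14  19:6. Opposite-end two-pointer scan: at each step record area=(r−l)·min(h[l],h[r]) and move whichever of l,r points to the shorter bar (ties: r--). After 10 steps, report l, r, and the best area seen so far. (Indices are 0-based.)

l=4, r=13, best area=198

[0,19] min(11,6)*19=114 best=114 * → r--
[0,18] min(11,14)*18=198 best=198 * → l++
[1,18] min(10,14)*17=170 best=198 → l++
[2,18] min(6,14)*16=96 best=198 → l++
[3,18] min(5,14)*15=75 best=198 → l++
[4,18] min(17,14)*14=196 best=198 → r--
[4,17] min(17,4)*13=52 best=198 → r--
[4,16] min(17,8)*12=96 best=198 → r--
[4,15] min(17,6)*11=66 best=198 → r--
[4,14] min(17,1)*10=10 best=198 → r--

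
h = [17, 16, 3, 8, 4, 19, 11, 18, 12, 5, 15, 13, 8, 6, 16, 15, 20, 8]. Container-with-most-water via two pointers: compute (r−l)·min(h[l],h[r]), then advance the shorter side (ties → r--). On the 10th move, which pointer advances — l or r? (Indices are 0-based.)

l=0 r=17: min(17,8)*17=136 best=136 *, r--
l=0 r=16: min(17,20)*16=272 best=272 *, l++
l=1 r=16: min(16,20)*15=240 best=272, l++
l=2 r=16: min(3,20)*14=42 best=272, l++
l=3 r=16: min(8,20)*13=104 best=272, l++
l=4 r=16: min(4,20)*12=48 best=272, l++
l=5 r=16: min(19,20)*11=209 best=272, l++
l=6 r=16: min(11,20)*10=110 best=272, l++
l=7 r=16: min(18,20)*9=162 best=272, l++
l=8 r=16: min(12,20)*8=96 best=272, l++

l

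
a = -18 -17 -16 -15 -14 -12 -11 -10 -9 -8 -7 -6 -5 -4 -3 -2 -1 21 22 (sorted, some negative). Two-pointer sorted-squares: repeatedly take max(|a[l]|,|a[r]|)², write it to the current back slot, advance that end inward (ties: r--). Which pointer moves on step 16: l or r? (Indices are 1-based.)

l=1 r=19: |-18|<=|22| out[19]=484, r--
l=1 r=18: |-18|<=|21| out[18]=441, r--
l=1 r=17: |-18|>|-1| out[17]=324, l++
l=2 r=17: |-17|>|-1| out[16]=289, l++
l=3 r=17: |-16|>|-1| out[15]=256, l++
l=4 r=17: |-15|>|-1| out[14]=225, l++
l=5 r=17: |-14|>|-1| out[13]=196, l++
l=6 r=17: |-12|>|-1| out[12]=144, l++
l=7 r=17: |-11|>|-1| out[11]=121, l++
l=8 r=17: |-10|>|-1| out[10]=100, l++
l=9 r=17: |-9|>|-1| out[9]=81, l++
l=10 r=17: |-8|>|-1| out[8]=64, l++
l=11 r=17: |-7|>|-1| out[7]=49, l++
l=12 r=17: |-6|>|-1| out[6]=36, l++
l=13 r=17: |-5|>|-1| out[5]=25, l++
l=14 r=17: |-4|>|-1| out[4]=16, l++

l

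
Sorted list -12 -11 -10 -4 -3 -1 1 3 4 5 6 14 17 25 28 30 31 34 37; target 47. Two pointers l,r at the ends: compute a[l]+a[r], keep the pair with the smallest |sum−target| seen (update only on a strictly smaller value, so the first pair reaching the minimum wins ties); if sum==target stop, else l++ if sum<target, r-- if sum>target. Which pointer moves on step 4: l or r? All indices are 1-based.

l

l=1 r=19: -12+37=25 d=22 *, l++
l=2 r=19: -11+37=26 d=21 *, l++
l=3 r=19: -10+37=27 d=20 *, l++
l=4 r=19: -4+37=33 d=14 *, l++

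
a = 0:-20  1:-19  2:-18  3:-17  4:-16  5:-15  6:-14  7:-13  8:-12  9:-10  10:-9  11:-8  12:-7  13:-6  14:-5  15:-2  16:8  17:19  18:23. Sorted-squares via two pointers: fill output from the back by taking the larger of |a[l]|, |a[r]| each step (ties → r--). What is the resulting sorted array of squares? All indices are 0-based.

[4, 25, 36, 49, 64, 64, 81, 100, 144, 169, 196, 225, 256, 289, 324, 361, 361, 400, 529]

[0,18] |-20|<=|23| out[18]=529 → r--
[0,17] |-20|>|19| out[17]=400 → l++
[1,17] |-19|<=|19| out[16]=361 → r--
[1,16] |-19|>|8| out[15]=361 → l++
[2,16] |-18|>|8| out[14]=324 → l++
[3,16] |-17|>|8| out[13]=289 → l++
[4,16] |-16|>|8| out[12]=256 → l++
[5,16] |-15|>|8| out[11]=225 → l++
[6,16] |-14|>|8| out[10]=196 → l++
[7,16] |-13|>|8| out[9]=169 → l++
[8,16] |-12|>|8| out[8]=144 → l++
[9,16] |-10|>|8| out[7]=100 → l++
[10,16] |-9|>|8| out[6]=81 → l++
[11,16] |-8|<=|8| out[5]=64 → r--
[11,15] |-8|>|-2| out[4]=64 → l++
[12,15] |-7|>|-2| out[3]=49 → l++
[13,15] |-6|>|-2| out[2]=36 → l++
[14,15] |-5|>|-2| out[1]=25 → l++
[15,15] |-2|<=|-2| out[0]=4 → r--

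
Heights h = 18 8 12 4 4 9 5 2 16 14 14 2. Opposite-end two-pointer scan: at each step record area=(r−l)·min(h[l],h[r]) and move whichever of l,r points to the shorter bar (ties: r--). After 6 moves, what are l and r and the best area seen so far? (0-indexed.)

l=0, r=5, best area=140

[0,11] min(18,2)*11=22 best=22 * → r--
[0,10] min(18,14)*10=140 best=140 * → r--
[0,9] min(18,14)*9=126 best=140 → r--
[0,8] min(18,16)*8=128 best=140 → r--
[0,7] min(18,2)*7=14 best=140 → r--
[0,6] min(18,5)*6=30 best=140 → r--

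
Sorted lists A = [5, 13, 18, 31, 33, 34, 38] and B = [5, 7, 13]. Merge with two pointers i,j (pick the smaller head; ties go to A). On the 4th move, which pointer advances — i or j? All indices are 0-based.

[i=0,j=0] A[i]=5<=B[j]=5 take 5 → i++
[i=1,j=0] A[i]=13>B[j]=5 take 5 → j++
[i=1,j=1] A[i]=13>B[j]=7 take 7 → j++
[i=1,j=2] A[i]=13<=B[j]=13 take 13 → i++

i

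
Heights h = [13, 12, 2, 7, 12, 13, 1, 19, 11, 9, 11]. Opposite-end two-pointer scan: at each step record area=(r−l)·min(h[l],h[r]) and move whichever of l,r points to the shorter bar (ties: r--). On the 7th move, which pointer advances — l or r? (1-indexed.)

l

l=1 r=11: min(13,11)*10=110 best=110 *, r--
l=1 r=10: min(13,9)*9=81 best=110, r--
l=1 r=9: min(13,11)*8=88 best=110, r--
l=1 r=8: min(13,19)*7=91 best=110, l++
l=2 r=8: min(12,19)*6=72 best=110, l++
l=3 r=8: min(2,19)*5=10 best=110, l++
l=4 r=8: min(7,19)*4=28 best=110, l++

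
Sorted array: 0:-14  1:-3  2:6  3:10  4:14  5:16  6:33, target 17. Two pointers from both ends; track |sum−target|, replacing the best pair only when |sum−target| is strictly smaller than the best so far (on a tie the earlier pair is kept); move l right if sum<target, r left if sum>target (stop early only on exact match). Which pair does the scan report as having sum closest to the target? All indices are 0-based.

pair (6, 10) with sum 16 (|Δ|=1)

l=0 r=6: -14+33=19 d=2 *, r--
l=0 r=5: -14+16=2 d=15, l++
l=1 r=5: -3+16=13 d=4, l++
l=2 r=5: 6+16=22 d=5, r--
l=2 r=4: 6+14=20 d=3, r--
l=2 r=3: 6+10=16 d=1 *, l++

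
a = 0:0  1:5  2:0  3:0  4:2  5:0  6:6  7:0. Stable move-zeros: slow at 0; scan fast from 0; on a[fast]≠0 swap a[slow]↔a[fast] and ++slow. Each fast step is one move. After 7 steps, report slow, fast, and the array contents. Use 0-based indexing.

slow=3, fast=7, a=[5, 2, 6, 0, 0, 0, 0, 0]

(s=0,f=0) a[fast]=0 → fast++
(s=0,f=1) a[fast]=5≠0 swap→a[0]=5 → slow++,fast++
(s=1,f=2) a[fast]=0 → fast++
(s=1,f=3) a[fast]=0 → fast++
(s=1,f=4) a[fast]=2≠0 swap→a[1]=2 → slow++,fast++
(s=2,f=5) a[fast]=0 → fast++
(s=2,f=6) a[fast]=6≠0 swap→a[2]=6 → slow++,fast++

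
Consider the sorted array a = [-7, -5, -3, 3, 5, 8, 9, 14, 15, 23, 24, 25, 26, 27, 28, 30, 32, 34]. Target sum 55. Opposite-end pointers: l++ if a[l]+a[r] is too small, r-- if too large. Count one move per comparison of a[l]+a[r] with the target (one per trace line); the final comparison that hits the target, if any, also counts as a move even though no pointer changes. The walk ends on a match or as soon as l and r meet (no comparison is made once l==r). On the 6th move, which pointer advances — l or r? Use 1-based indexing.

l

[1,18] -7+34=27 <55 → l++
[2,18] -5+34=29 <55 → l++
[3,18] -3+34=31 <55 → l++
[4,18] 3+34=37 <55 → l++
[5,18] 5+34=39 <55 → l++
[6,18] 8+34=42 <55 → l++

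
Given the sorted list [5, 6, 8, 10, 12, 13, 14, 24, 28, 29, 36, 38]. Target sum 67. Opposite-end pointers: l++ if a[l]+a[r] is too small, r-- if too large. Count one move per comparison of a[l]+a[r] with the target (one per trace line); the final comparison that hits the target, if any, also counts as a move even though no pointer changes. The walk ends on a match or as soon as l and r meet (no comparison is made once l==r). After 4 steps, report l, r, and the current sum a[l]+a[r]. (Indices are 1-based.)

l=1 r=12: 5+38=43 <67, l++
l=2 r=12: 6+38=44 <67, l++
l=3 r=12: 8+38=46 <67, l++
l=4 r=12: 10+38=48 <67, l++

l=5, r=12, sum=50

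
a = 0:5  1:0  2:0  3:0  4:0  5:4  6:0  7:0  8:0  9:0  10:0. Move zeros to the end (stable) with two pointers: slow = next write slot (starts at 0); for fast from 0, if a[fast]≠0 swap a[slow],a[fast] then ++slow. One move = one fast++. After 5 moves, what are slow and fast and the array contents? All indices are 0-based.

slow=0 fast=0: a[fast]=5≠0 swap→a[0]=5, slow++,fast++
slow=1 fast=1: a[fast]=0, fast++
slow=1 fast=2: a[fast]=0, fast++
slow=1 fast=3: a[fast]=0, fast++
slow=1 fast=4: a[fast]=0, fast++

slow=1, fast=5, a=[5, 0, 0, 0, 0, 4, 0, 0, 0, 0, 0]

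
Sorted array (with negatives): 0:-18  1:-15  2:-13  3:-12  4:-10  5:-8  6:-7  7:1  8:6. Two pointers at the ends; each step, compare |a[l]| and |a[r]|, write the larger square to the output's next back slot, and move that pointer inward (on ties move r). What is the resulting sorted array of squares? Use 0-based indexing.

l=0 r=8: |-18|>|6| out[8]=324, l++
l=1 r=8: |-15|>|6| out[7]=225, l++
l=2 r=8: |-13|>|6| out[6]=169, l++
l=3 r=8: |-12|>|6| out[5]=144, l++
l=4 r=8: |-10|>|6| out[4]=100, l++
l=5 r=8: |-8|>|6| out[3]=64, l++
l=6 r=8: |-7|>|6| out[2]=49, l++
l=7 r=8: |1|<=|6| out[1]=36, r--
l=7 r=7: |1|<=|1| out[0]=1, r--

[1, 36, 49, 64, 100, 144, 169, 225, 324]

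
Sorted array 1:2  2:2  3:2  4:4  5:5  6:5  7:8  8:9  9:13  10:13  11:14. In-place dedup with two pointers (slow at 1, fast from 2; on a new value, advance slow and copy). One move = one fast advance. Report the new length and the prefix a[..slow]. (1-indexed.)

(s=1,f=2) a[fast]=2=a[slow] dup → fast++
(s=1,f=3) a[fast]=2=a[slow] dup → fast++
(s=1,f=4) a[fast]=4≠a[slow]=2 write a[2]=4 → slow++,fast++
(s=2,f=5) a[fast]=5≠a[slow]=4 write a[3]=5 → slow++,fast++
(s=3,f=6) a[fast]=5=a[slow] dup → fast++
(s=3,f=7) a[fast]=8≠a[slow]=5 write a[4]=8 → slow++,fast++
(s=4,f=8) a[fast]=9≠a[slow]=8 write a[5]=9 → slow++,fast++
(s=5,f=9) a[fast]=13≠a[slow]=9 write a[6]=13 → slow++,fast++
(s=6,f=10) a[fast]=13=a[slow] dup → fast++
(s=6,f=11) a[fast]=14≠a[slow]=13 write a[7]=14 → slow++,fast++

length 7; prefix = [2, 4, 5, 8, 9, 13, 14]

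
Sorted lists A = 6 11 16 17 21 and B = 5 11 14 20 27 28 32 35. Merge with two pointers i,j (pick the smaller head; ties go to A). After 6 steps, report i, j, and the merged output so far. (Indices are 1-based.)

i=4, j=4, merged so far=[5, 6, 11, 11, 14, 16]

[i=1,j=1] A[i]=6>B[j]=5 take 5 → j++
[i=1,j=2] A[i]=6<=B[j]=11 take 6 → i++
[i=2,j=2] A[i]=11<=B[j]=11 take 11 → i++
[i=3,j=2] A[i]=16>B[j]=11 take 11 → j++
[i=3,j=3] A[i]=16>B[j]=14 take 14 → j++
[i=3,j=4] A[i]=16<=B[j]=20 take 16 → i++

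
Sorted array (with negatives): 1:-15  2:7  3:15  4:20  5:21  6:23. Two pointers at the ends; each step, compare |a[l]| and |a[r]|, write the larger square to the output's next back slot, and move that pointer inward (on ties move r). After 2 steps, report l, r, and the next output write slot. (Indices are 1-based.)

l=1, r=4, next write slot=4

[1,6] |-15|<=|23| out[6]=529 → r--
[1,5] |-15|<=|21| out[5]=441 → r--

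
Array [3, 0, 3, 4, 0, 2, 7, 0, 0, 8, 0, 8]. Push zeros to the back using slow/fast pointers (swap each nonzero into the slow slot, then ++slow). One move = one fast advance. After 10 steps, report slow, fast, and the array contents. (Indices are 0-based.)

slow=6, fast=10, a=[3, 3, 4, 2, 7, 8, 0, 0, 0, 0, 0, 8]

slow=0 fast=0: a[fast]=3≠0 swap→a[0]=3, slow++,fast++
slow=1 fast=1: a[fast]=0, fast++
slow=1 fast=2: a[fast]=3≠0 swap→a[1]=3, slow++,fast++
slow=2 fast=3: a[fast]=4≠0 swap→a[2]=4, slow++,fast++
slow=3 fast=4: a[fast]=0, fast++
slow=3 fast=5: a[fast]=2≠0 swap→a[3]=2, slow++,fast++
slow=4 fast=6: a[fast]=7≠0 swap→a[4]=7, slow++,fast++
slow=5 fast=7: a[fast]=0, fast++
slow=5 fast=8: a[fast]=0, fast++
slow=5 fast=9: a[fast]=8≠0 swap→a[5]=8, slow++,fast++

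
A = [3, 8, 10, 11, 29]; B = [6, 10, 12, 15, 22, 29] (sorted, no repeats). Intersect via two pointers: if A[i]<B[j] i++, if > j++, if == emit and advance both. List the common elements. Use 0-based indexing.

intersection = [10, 29]

[i=0,j=0] 3<6 → i++
[i=1,j=0] 8>6 → j++
[i=1,j=1] 8<10 → i++
[i=2,j=1] 10==10 emit → i++,j++
[i=3,j=2] 11<12 → i++
[i=4,j=2] 29>12 → j++
[i=4,j=3] 29>15 → j++
[i=4,j=4] 29>22 → j++
[i=4,j=5] 29==29 emit → i++,j++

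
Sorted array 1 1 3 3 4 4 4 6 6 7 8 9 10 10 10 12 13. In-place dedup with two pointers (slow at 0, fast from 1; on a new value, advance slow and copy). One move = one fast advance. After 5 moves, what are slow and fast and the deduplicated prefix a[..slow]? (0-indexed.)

slow=0 fast=1: a[fast]=1=a[slow] dup, fast++
slow=0 fast=2: a[fast]=3≠a[slow]=1 write a[1]=3, slow++,fast++
slow=1 fast=3: a[fast]=3=a[slow] dup, fast++
slow=1 fast=4: a[fast]=4≠a[slow]=3 write a[2]=4, slow++,fast++
slow=2 fast=5: a[fast]=4=a[slow] dup, fast++

slow=2, fast=6, prefix=[1, 3, 4]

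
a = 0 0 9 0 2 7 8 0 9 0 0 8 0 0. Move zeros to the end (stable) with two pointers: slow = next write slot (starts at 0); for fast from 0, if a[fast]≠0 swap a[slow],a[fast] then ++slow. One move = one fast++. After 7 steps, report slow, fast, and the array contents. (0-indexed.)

slow=4, fast=7, a=[9, 2, 7, 8, 0, 0, 0, 0, 9, 0, 0, 8, 0, 0]

slow=0 fast=0: a[fast]=0, fast++
slow=0 fast=1: a[fast]=0, fast++
slow=0 fast=2: a[fast]=9≠0 swap→a[0]=9, slow++,fast++
slow=1 fast=3: a[fast]=0, fast++
slow=1 fast=4: a[fast]=2≠0 swap→a[1]=2, slow++,fast++
slow=2 fast=5: a[fast]=7≠0 swap→a[2]=7, slow++,fast++
slow=3 fast=6: a[fast]=8≠0 swap→a[3]=8, slow++,fast++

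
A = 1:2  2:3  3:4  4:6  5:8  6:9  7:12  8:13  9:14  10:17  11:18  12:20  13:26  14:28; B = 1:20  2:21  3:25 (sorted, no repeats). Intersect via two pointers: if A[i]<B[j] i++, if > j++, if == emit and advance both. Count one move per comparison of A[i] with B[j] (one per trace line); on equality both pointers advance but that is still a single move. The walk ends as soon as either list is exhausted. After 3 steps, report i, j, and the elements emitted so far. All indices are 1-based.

i=1 j=1: 2<20, i++
i=2 j=1: 3<20, i++
i=3 j=1: 4<20, i++

i=4, j=1, emitted=[]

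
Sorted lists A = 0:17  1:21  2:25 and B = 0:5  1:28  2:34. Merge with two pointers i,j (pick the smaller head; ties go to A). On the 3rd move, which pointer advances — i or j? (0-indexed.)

i

i=0 j=0: A[i]=17>B[j]=5 take 5, j++
i=0 j=1: A[i]=17<=B[j]=28 take 17, i++
i=1 j=1: A[i]=21<=B[j]=28 take 21, i++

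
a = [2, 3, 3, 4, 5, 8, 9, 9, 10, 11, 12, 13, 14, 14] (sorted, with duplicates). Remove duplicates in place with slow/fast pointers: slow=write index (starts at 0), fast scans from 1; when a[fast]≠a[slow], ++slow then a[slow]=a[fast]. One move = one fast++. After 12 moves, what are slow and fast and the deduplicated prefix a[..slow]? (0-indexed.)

slow=10, fast=13, prefix=[2, 3, 4, 5, 8, 9, 10, 11, 12, 13, 14]

slow=0 fast=1: a[fast]=3≠a[slow]=2 write a[1]=3, slow++,fast++
slow=1 fast=2: a[fast]=3=a[slow] dup, fast++
slow=1 fast=3: a[fast]=4≠a[slow]=3 write a[2]=4, slow++,fast++
slow=2 fast=4: a[fast]=5≠a[slow]=4 write a[3]=5, slow++,fast++
slow=3 fast=5: a[fast]=8≠a[slow]=5 write a[4]=8, slow++,fast++
slow=4 fast=6: a[fast]=9≠a[slow]=8 write a[5]=9, slow++,fast++
slow=5 fast=7: a[fast]=9=a[slow] dup, fast++
slow=5 fast=8: a[fast]=10≠a[slow]=9 write a[6]=10, slow++,fast++
slow=6 fast=9: a[fast]=11≠a[slow]=10 write a[7]=11, slow++,fast++
slow=7 fast=10: a[fast]=12≠a[slow]=11 write a[8]=12, slow++,fast++
slow=8 fast=11: a[fast]=13≠a[slow]=12 write a[9]=13, slow++,fast++
slow=9 fast=12: a[fast]=14≠a[slow]=13 write a[10]=14, slow++,fast++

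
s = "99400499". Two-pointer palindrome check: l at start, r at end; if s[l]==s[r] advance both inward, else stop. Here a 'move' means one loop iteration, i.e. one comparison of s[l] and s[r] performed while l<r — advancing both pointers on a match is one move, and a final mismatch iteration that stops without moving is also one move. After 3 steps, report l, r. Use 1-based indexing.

l=1 r=8: '9'=='9', l++,r--
l=2 r=7: '9'=='9', l++,r--
l=3 r=6: '4'=='4', l++,r--

l=4, r=5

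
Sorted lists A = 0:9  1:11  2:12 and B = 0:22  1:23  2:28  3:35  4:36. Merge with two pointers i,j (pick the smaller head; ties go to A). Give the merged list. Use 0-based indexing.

[9, 11, 12, 22, 23, 28, 35, 36]

[i=0,j=0] A[i]=9<=B[j]=22 take 9 → i++
[i=1,j=0] A[i]=11<=B[j]=22 take 11 → i++
[i=2,j=0] A[i]=12<=B[j]=22 take 12 → i++
[i=3,j=0] A done, take B[j]=22 → j++
[i=3,j=1] A done, take B[j]=23 → j++
[i=3,j=2] A done, take B[j]=28 → j++
[i=3,j=3] A done, take B[j]=35 → j++
[i=3,j=4] A done, take B[j]=36 → j++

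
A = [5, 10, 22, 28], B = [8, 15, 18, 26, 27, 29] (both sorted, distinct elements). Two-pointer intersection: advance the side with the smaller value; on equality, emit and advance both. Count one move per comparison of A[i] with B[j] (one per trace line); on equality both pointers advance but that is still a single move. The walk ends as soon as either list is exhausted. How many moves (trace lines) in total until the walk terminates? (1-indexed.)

i=1 j=1: 5<8, i++
i=2 j=1: 10>8, j++
i=2 j=2: 10<15, i++
i=3 j=2: 22>15, j++
i=3 j=3: 22>18, j++
i=3 j=4: 22<26, i++
i=4 j=4: 28>26, j++
i=4 j=5: 28>27, j++
i=4 j=6: 28<29, i++

9 moves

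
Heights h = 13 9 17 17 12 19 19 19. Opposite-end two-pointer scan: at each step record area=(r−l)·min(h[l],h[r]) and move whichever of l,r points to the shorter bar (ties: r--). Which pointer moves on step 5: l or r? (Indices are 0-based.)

l

l=0 r=7: min(13,19)*7=91 best=91 *, l++
l=1 r=7: min(9,19)*6=54 best=91, l++
l=2 r=7: min(17,19)*5=85 best=91, l++
l=3 r=7: min(17,19)*4=68 best=91, l++
l=4 r=7: min(12,19)*3=36 best=91, l++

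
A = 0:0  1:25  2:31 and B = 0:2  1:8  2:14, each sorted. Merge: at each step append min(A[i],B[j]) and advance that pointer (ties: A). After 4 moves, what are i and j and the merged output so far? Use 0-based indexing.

[i=0,j=0] A[i]=0<=B[j]=2 take 0 → i++
[i=1,j=0] A[i]=25>B[j]=2 take 2 → j++
[i=1,j=1] A[i]=25>B[j]=8 take 8 → j++
[i=1,j=2] A[i]=25>B[j]=14 take 14 → j++

i=1, j=3, merged so far=[0, 2, 8, 14]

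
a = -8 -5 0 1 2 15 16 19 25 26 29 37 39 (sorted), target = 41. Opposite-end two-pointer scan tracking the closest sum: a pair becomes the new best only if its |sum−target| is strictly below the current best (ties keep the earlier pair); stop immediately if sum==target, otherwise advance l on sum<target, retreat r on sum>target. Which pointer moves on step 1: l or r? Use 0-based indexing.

l=0 r=12: -8+39=31 d=10 *, l++

l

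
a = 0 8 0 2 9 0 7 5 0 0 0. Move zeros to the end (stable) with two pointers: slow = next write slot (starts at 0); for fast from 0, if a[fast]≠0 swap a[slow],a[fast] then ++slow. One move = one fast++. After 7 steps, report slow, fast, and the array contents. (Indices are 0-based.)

slow=4, fast=7, a=[8, 2, 9, 7, 0, 0, 0, 5, 0, 0, 0]

(s=0,f=0) a[fast]=0 → fast++
(s=0,f=1) a[fast]=8≠0 swap→a[0]=8 → slow++,fast++
(s=1,f=2) a[fast]=0 → fast++
(s=1,f=3) a[fast]=2≠0 swap→a[1]=2 → slow++,fast++
(s=2,f=4) a[fast]=9≠0 swap→a[2]=9 → slow++,fast++
(s=3,f=5) a[fast]=0 → fast++
(s=3,f=6) a[fast]=7≠0 swap→a[3]=7 → slow++,fast++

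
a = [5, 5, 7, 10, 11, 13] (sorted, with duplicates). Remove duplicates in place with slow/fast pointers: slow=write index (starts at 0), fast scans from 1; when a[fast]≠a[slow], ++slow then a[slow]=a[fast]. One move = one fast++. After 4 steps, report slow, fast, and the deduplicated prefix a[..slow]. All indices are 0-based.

(s=0,f=1) a[fast]=5=a[slow] dup → fast++
(s=0,f=2) a[fast]=7≠a[slow]=5 write a[1]=7 → slow++,fast++
(s=1,f=3) a[fast]=10≠a[slow]=7 write a[2]=10 → slow++,fast++
(s=2,f=4) a[fast]=11≠a[slow]=10 write a[3]=11 → slow++,fast++

slow=3, fast=5, prefix=[5, 7, 10, 11]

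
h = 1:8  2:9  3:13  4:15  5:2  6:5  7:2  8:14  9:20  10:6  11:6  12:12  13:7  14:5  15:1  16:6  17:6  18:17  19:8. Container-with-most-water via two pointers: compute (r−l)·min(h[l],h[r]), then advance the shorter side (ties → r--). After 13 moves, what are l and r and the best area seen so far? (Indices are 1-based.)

l=9, r=14, best area=210

[1,19] min(8,8)*18=144 best=144 * → r--
[1,18] min(8,17)*17=136 best=144 → l++
[2,18] min(9,17)*16=144 best=144 → l++
[3,18] min(13,17)*15=195 best=195 * → l++
[4,18] min(15,17)*14=210 best=210 * → l++
[5,18] min(2,17)*13=26 best=210 → l++
[6,18] min(5,17)*12=60 best=210 → l++
[7,18] min(2,17)*11=22 best=210 → l++
[8,18] min(14,17)*10=140 best=210 → l++
[9,18] min(20,17)*9=153 best=210 → r--
[9,17] min(20,6)*8=48 best=210 → r--
[9,16] min(20,6)*7=42 best=210 → r--
[9,15] min(20,1)*6=6 best=210 → r--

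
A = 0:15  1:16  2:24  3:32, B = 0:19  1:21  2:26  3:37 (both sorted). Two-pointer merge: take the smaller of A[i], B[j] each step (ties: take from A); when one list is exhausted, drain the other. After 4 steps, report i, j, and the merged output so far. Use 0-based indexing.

i=2, j=2, merged so far=[15, 16, 19, 21]

[i=0,j=0] A[i]=15<=B[j]=19 take 15 → i++
[i=1,j=0] A[i]=16<=B[j]=19 take 16 → i++
[i=2,j=0] A[i]=24>B[j]=19 take 19 → j++
[i=2,j=1] A[i]=24>B[j]=21 take 21 → j++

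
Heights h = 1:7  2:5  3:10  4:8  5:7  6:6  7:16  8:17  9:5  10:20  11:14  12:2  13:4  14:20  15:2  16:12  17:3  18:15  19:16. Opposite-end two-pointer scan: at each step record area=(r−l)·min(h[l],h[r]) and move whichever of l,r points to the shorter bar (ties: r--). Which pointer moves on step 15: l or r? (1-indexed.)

r

[1,19] min(7,16)*18=126 best=126 * → l++
[2,19] min(5,16)*17=85 best=126 → l++
[3,19] min(10,16)*16=160 best=160 * → l++
[4,19] min(8,16)*15=120 best=160 → l++
[5,19] min(7,16)*14=98 best=160 → l++
[6,19] min(6,16)*13=78 best=160 → l++
[7,19] min(16,16)*12=192 best=192 * → r--
[7,18] min(16,15)*11=165 best=192 → r--
[7,17] min(16,3)*10=30 best=192 → r--
[7,16] min(16,12)*9=108 best=192 → r--
[7,15] min(16,2)*8=16 best=192 → r--
[7,14] min(16,20)*7=112 best=192 → l++
[8,14] min(17,20)*6=102 best=192 → l++
[9,14] min(5,20)*5=25 best=192 → l++
[10,14] min(20,20)*4=80 best=192 → r--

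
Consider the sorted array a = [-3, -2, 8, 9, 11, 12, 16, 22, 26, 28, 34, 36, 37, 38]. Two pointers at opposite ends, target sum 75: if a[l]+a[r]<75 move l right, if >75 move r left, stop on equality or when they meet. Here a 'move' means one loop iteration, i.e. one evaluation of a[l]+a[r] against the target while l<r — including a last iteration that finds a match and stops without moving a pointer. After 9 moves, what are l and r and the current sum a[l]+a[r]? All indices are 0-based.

l=0 r=13: -3+38=35 <75, l++
l=1 r=13: -2+38=36 <75, l++
l=2 r=13: 8+38=46 <75, l++
l=3 r=13: 9+38=47 <75, l++
l=4 r=13: 11+38=49 <75, l++
l=5 r=13: 12+38=50 <75, l++
l=6 r=13: 16+38=54 <75, l++
l=7 r=13: 22+38=60 <75, l++
l=8 r=13: 26+38=64 <75, l++

l=9, r=13, sum=66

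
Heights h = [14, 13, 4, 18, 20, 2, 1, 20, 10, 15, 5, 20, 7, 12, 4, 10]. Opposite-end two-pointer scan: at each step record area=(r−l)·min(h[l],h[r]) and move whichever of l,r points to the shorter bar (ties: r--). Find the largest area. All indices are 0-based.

max area = 156

l=0 r=15: min(14,10)*15=150 best=150 *, r--
l=0 r=14: min(14,4)*14=56 best=150, r--
l=0 r=13: min(14,12)*13=156 best=156 *, r--
l=0 r=12: min(14,7)*12=84 best=156, r--
l=0 r=11: min(14,20)*11=154 best=156, l++
l=1 r=11: min(13,20)*10=130 best=156, l++
l=2 r=11: min(4,20)*9=36 best=156, l++
l=3 r=11: min(18,20)*8=144 best=156, l++
l=4 r=11: min(20,20)*7=140 best=156, r--
l=4 r=10: min(20,5)*6=30 best=156, r--
l=4 r=9: min(20,15)*5=75 best=156, r--
l=4 r=8: min(20,10)*4=40 best=156, r--
l=4 r=7: min(20,20)*3=60 best=156, r--
l=4 r=6: min(20,1)*2=2 best=156, r--
l=4 r=5: min(20,2)*1=2 best=156, r--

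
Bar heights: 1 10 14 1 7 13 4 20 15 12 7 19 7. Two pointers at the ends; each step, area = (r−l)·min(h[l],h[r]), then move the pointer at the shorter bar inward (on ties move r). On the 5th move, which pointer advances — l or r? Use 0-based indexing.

l=0 r=12: min(1,7)*12=12 best=12 *, l++
l=1 r=12: min(10,7)*11=77 best=77 *, r--
l=1 r=11: min(10,19)*10=100 best=100 *, l++
l=2 r=11: min(14,19)*9=126 best=126 *, l++
l=3 r=11: min(1,19)*8=8 best=126, l++

l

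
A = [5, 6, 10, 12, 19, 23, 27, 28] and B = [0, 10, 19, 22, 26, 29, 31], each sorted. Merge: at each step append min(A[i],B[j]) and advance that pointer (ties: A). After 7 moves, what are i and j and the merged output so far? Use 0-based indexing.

i=5, j=2, merged so far=[0, 5, 6, 10, 10, 12, 19]

[i=0,j=0] A[i]=5>B[j]=0 take 0 → j++
[i=0,j=1] A[i]=5<=B[j]=10 take 5 → i++
[i=1,j=1] A[i]=6<=B[j]=10 take 6 → i++
[i=2,j=1] A[i]=10<=B[j]=10 take 10 → i++
[i=3,j=1] A[i]=12>B[j]=10 take 10 → j++
[i=3,j=2] A[i]=12<=B[j]=19 take 12 → i++
[i=4,j=2] A[i]=19<=B[j]=19 take 19 → i++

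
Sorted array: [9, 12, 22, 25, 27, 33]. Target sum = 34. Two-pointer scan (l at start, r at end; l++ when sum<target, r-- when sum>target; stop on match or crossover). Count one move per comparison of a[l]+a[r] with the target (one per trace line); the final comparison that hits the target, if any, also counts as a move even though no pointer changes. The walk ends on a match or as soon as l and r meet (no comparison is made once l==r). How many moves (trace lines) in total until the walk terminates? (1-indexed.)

3 moves

l=1 r=6: 9+33=42 >34, r--
l=1 r=5: 9+27=36 >34, r--
l=1 r=4: 9+25=34, found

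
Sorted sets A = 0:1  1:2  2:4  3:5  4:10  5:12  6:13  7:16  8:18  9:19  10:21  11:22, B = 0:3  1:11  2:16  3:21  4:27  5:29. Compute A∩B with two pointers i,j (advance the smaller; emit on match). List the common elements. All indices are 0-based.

[i=0,j=0] 1<3 → i++
[i=1,j=0] 2<3 → i++
[i=2,j=0] 4>3 → j++
[i=2,j=1] 4<11 → i++
[i=3,j=1] 5<11 → i++
[i=4,j=1] 10<11 → i++
[i=5,j=1] 12>11 → j++
[i=5,j=2] 12<16 → i++
[i=6,j=2] 13<16 → i++
[i=7,j=2] 16==16 emit → i++,j++
[i=8,j=3] 18<21 → i++
[i=9,j=3] 19<21 → i++
[i=10,j=3] 21==21 emit → i++,j++
[i=11,j=4] 22<27 → i++

intersection = [16, 21]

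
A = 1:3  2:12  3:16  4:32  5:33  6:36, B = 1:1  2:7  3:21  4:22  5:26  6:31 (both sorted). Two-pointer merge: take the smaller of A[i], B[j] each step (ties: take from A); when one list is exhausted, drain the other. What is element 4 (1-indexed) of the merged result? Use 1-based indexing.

merged[4] = 12

[i=1,j=1] A[i]=3>B[j]=1 take 1 → j++
[i=1,j=2] A[i]=3<=B[j]=7 take 3 → i++
[i=2,j=2] A[i]=12>B[j]=7 take 7 → j++
[i=2,j=3] A[i]=12<=B[j]=21 take 12 → i++
[i=3,j=3] A[i]=16<=B[j]=21 take 16 → i++
[i=4,j=3] A[i]=32>B[j]=21 take 21 → j++
[i=4,j=4] A[i]=32>B[j]=22 take 22 → j++
[i=4,j=5] A[i]=32>B[j]=26 take 26 → j++
[i=4,j=6] A[i]=32>B[j]=31 take 31 → j++
[i=4,j=7] B done, take A[i]=32 → i++
[i=5,j=7] B done, take A[i]=33 → i++
[i=6,j=7] B done, take A[i]=36 → i++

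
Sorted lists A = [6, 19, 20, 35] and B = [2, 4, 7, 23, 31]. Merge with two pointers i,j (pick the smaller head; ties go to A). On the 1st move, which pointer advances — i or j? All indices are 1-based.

j

[i=1,j=1] A[i]=6>B[j]=2 take 2 → j++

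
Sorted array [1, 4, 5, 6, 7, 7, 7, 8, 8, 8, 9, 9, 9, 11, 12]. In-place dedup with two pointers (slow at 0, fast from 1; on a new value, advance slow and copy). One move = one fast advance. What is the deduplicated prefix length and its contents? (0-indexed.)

(s=0,f=1) a[fast]=4≠a[slow]=1 write a[1]=4 → slow++,fast++
(s=1,f=2) a[fast]=5≠a[slow]=4 write a[2]=5 → slow++,fast++
(s=2,f=3) a[fast]=6≠a[slow]=5 write a[3]=6 → slow++,fast++
(s=3,f=4) a[fast]=7≠a[slow]=6 write a[4]=7 → slow++,fast++
(s=4,f=5) a[fast]=7=a[slow] dup → fast++
(s=4,f=6) a[fast]=7=a[slow] dup → fast++
(s=4,f=7) a[fast]=8≠a[slow]=7 write a[5]=8 → slow++,fast++
(s=5,f=8) a[fast]=8=a[slow] dup → fast++
(s=5,f=9) a[fast]=8=a[slow] dup → fast++
(s=5,f=10) a[fast]=9≠a[slow]=8 write a[6]=9 → slow++,fast++
(s=6,f=11) a[fast]=9=a[slow] dup → fast++
(s=6,f=12) a[fast]=9=a[slow] dup → fast++
(s=6,f=13) a[fast]=11≠a[slow]=9 write a[7]=11 → slow++,fast++
(s=7,f=14) a[fast]=12≠a[slow]=11 write a[8]=12 → slow++,fast++

length 9; prefix = [1, 4, 5, 6, 7, 8, 9, 11, 12]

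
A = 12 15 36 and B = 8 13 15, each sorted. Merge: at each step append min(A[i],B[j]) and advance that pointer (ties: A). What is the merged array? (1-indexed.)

i=1 j=1: A[i]=12>B[j]=8 take 8, j++
i=1 j=2: A[i]=12<=B[j]=13 take 12, i++
i=2 j=2: A[i]=15>B[j]=13 take 13, j++
i=2 j=3: A[i]=15<=B[j]=15 take 15, i++
i=3 j=3: A[i]=36>B[j]=15 take 15, j++
i=3 j=4: B done, take A[i]=36, i++

[8, 12, 13, 15, 15, 36]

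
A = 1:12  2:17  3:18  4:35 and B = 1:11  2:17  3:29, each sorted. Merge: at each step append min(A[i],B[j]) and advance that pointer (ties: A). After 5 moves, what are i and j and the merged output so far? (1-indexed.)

i=1 j=1: A[i]=12>B[j]=11 take 11, j++
i=1 j=2: A[i]=12<=B[j]=17 take 12, i++
i=2 j=2: A[i]=17<=B[j]=17 take 17, i++
i=3 j=2: A[i]=18>B[j]=17 take 17, j++
i=3 j=3: A[i]=18<=B[j]=29 take 18, i++

i=4, j=3, merged so far=[11, 12, 17, 17, 18]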